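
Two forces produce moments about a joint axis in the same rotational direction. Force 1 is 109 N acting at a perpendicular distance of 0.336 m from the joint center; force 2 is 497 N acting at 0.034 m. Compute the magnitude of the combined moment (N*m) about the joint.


M = F1 * d1 + F2 * d2
M = 109 * 0.336 + 497 * 0.034
M = 36.6240 + 16.8980
M = 53.5220


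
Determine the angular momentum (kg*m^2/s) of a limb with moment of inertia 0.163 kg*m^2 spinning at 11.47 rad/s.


L = I * omega
L = 0.163 * 11.47
L = 1.8696


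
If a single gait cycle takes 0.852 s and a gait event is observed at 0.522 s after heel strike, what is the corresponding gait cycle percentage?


pct = (event_time / cycle_time) * 100
pct = (0.522 / 0.852) * 100
ratio = 0.6127
pct = 61.2676


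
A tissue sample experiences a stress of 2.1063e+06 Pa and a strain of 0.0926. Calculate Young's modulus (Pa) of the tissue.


E = stress / strain
E = 2.1063e+06 / 0.0926
E = 2.2746e+07


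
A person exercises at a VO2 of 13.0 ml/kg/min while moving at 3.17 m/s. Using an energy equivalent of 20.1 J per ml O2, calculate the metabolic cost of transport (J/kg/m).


Power per kg = VO2 * 20.1 / 60
Power per kg = 13.0 * 20.1 / 60 = 4.3550 W/kg
Cost = power_per_kg / speed
Cost = 4.3550 / 3.17
Cost = 1.3738


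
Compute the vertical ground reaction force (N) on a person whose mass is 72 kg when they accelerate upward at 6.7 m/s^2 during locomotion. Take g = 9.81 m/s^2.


GRF = m * (g + a)
GRF = 72 * (9.81 + 6.7)
GRF = 72 * 16.5100
GRF = 1188.7200


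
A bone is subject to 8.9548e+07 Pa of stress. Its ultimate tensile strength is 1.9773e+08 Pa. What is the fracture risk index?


FRI = applied / ultimate
FRI = 8.9548e+07 / 1.9773e+08
FRI = 0.4529


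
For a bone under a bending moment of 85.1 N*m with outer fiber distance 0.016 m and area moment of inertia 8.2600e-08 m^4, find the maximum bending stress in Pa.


sigma = M * c / I
sigma = 85.1 * 0.016 / 8.2600e-08
M * c = 1.3616
sigma = 1.6484e+07


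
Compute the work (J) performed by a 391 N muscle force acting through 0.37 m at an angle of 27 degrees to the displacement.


W = F * d * cos(theta)
theta = 27 deg = 0.4712 rad
cos(theta) = 0.8910
W = 391 * 0.37 * 0.8910
W = 128.9019


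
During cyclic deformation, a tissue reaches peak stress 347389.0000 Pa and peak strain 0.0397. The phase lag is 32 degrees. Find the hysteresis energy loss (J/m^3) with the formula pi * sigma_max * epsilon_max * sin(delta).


E_loss = pi * sigma_max * epsilon_max * sin(delta)
delta = 32 deg = 0.5585 rad
sin(delta) = 0.5299
E_loss = pi * 347389.0000 * 0.0397 * 0.5299
E_loss = 22959.6969


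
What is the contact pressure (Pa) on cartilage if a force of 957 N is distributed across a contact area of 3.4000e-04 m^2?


P = F / A
P = 957 / 3.4000e-04
P = 2.8147e+06


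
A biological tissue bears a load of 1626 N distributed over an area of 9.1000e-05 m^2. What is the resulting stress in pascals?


stress = F / A
stress = 1626 / 9.1000e-05
stress = 1.7868e+07


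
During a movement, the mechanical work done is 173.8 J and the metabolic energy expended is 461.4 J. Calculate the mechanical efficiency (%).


eta = (W_mech / E_meta) * 100
eta = (173.8 / 461.4) * 100
ratio = 0.3767
eta = 37.6680


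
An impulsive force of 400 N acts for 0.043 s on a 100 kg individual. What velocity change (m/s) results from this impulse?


J = F * dt = 400 * 0.043 = 17.2000 N*s
delta_v = J / m
delta_v = 17.2000 / 100
delta_v = 0.1720


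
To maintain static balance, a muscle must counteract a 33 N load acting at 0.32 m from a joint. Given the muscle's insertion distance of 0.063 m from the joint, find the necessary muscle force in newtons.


F_muscle = W * d_load / d_muscle
F_muscle = 33 * 0.32 / 0.063
Numerator = 10.5600
F_muscle = 167.6190


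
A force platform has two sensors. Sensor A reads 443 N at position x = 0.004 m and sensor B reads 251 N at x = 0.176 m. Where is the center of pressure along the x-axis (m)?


COP_x = (F1*x1 + F2*x2) / (F1 + F2)
COP_x = (443*0.004 + 251*0.176) / (443 + 251)
Numerator = 45.9480
Denominator = 694
COP_x = 0.0662


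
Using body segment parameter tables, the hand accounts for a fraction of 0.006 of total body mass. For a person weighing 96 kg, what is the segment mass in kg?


m_segment = body_mass * fraction
m_segment = 96 * 0.006
m_segment = 0.5760


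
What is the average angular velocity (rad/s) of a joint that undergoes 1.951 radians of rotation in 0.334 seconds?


omega = delta_theta / delta_t
omega = 1.951 / 0.334
omega = 5.8413


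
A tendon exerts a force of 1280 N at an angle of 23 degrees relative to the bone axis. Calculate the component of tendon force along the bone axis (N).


F_eff = F_tendon * cos(theta)
theta = 23 deg = 0.4014 rad
cos(theta) = 0.9205
F_eff = 1280 * 0.9205
F_eff = 1178.2462


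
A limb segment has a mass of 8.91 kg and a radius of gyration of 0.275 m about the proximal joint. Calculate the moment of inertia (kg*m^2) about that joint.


I = m * k^2
I = 8.91 * 0.275^2
k^2 = 0.0756
I = 0.6738


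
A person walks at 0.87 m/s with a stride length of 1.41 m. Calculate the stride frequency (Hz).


f = v / stride_length
f = 0.87 / 1.41
f = 0.6170


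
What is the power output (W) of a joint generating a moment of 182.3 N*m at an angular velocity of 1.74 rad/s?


P = M * omega
P = 182.3 * 1.74
P = 317.2020


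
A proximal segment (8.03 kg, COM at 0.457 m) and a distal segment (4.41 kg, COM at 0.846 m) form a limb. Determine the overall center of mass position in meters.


COM = (m1*x1 + m2*x2) / (m1 + m2)
COM = (8.03*0.457 + 4.41*0.846) / (8.03 + 4.41)
Numerator = 7.4006
Denominator = 12.4400
COM = 0.5949


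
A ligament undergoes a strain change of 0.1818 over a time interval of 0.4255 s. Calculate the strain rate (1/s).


strain_rate = delta_strain / delta_t
strain_rate = 0.1818 / 0.4255
strain_rate = 0.4273


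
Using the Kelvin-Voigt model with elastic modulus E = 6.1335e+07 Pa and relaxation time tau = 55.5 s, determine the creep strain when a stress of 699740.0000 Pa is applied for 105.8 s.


epsilon(t) = (sigma/E) * (1 - exp(-t/tau))
sigma/E = 699740.0000 / 6.1335e+07 = 0.0114
exp(-t/tau) = exp(-105.8 / 55.5) = 0.1486
epsilon = 0.0114 * (1 - 0.1486)
epsilon = 0.0097


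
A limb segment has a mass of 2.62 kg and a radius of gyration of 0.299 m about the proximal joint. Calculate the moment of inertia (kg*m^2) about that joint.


I = m * k^2
I = 2.62 * 0.299^2
k^2 = 0.0894
I = 0.2342


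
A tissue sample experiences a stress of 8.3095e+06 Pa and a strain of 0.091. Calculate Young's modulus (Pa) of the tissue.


E = stress / strain
E = 8.3095e+06 / 0.091
E = 9.1313e+07


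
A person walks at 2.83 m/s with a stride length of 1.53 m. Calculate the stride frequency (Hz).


f = v / stride_length
f = 2.83 / 1.53
f = 1.8497


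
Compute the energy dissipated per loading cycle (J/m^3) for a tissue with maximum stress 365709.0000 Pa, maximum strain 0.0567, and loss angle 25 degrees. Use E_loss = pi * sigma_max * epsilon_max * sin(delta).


E_loss = pi * sigma_max * epsilon_max * sin(delta)
delta = 25 deg = 0.4363 rad
sin(delta) = 0.4226
E_loss = pi * 365709.0000 * 0.0567 * 0.4226
E_loss = 27530.6737


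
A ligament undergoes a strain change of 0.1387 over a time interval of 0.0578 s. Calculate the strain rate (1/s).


strain_rate = delta_strain / delta_t
strain_rate = 0.1387 / 0.0578
strain_rate = 2.3997


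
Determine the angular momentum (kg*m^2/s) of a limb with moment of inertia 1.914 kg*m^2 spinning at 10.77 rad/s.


L = I * omega
L = 1.914 * 10.77
L = 20.6138


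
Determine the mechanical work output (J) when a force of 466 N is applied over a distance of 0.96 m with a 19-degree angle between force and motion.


W = F * d * cos(theta)
theta = 19 deg = 0.3316 rad
cos(theta) = 0.9455
W = 466 * 0.96 * 0.9455
W = 422.9872


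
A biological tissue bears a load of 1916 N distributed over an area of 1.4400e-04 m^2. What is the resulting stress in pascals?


stress = F / A
stress = 1916 / 1.4400e-04
stress = 1.3306e+07


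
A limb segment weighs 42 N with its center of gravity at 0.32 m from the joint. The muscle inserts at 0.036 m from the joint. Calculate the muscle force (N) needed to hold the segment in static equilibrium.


F_muscle = W * d_load / d_muscle
F_muscle = 42 * 0.32 / 0.036
Numerator = 13.4400
F_muscle = 373.3333


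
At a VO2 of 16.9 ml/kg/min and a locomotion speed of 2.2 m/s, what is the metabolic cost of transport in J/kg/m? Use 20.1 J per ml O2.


Power per kg = VO2 * 20.1 / 60
Power per kg = 16.9 * 20.1 / 60 = 5.6615 W/kg
Cost = power_per_kg / speed
Cost = 5.6615 / 2.2
Cost = 2.5734


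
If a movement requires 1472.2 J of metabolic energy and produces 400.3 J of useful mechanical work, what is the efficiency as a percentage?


eta = (W_mech / E_meta) * 100
eta = (400.3 / 1472.2) * 100
ratio = 0.2719
eta = 27.1906


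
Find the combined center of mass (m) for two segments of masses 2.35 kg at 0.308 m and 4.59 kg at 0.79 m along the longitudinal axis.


COM = (m1*x1 + m2*x2) / (m1 + m2)
COM = (2.35*0.308 + 4.59*0.79) / (2.35 + 4.59)
Numerator = 4.3499
Denominator = 6.9400
COM = 0.6268


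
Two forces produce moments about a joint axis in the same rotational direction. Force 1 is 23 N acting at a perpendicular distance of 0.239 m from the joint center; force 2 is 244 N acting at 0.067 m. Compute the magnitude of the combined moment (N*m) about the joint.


M = F1 * d1 + F2 * d2
M = 23 * 0.239 + 244 * 0.067
M = 5.4970 + 16.3480
M = 21.8450


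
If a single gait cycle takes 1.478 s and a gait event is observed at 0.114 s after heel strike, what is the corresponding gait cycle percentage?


pct = (event_time / cycle_time) * 100
pct = (0.114 / 1.478) * 100
ratio = 0.0771
pct = 7.7131


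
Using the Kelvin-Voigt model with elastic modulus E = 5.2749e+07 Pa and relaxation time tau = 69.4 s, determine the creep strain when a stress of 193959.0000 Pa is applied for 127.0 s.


epsilon(t) = (sigma/E) * (1 - exp(-t/tau))
sigma/E = 193959.0000 / 5.2749e+07 = 0.0037
exp(-t/tau) = exp(-127.0 / 69.4) = 0.1604
epsilon = 0.0037 * (1 - 0.1604)
epsilon = 0.0031


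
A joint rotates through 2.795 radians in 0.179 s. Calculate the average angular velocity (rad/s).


omega = delta_theta / delta_t
omega = 2.795 / 0.179
omega = 15.6145


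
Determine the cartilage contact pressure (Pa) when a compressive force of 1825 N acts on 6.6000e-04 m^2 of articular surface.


P = F / A
P = 1825 / 6.6000e-04
P = 2.7652e+06


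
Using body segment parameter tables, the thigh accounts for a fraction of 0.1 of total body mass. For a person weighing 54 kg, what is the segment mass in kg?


m_segment = body_mass * fraction
m_segment = 54 * 0.1
m_segment = 5.4000


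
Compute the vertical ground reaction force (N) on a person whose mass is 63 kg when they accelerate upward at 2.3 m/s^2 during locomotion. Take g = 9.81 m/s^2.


GRF = m * (g + a)
GRF = 63 * (9.81 + 2.3)
GRF = 63 * 12.1100
GRF = 762.9300


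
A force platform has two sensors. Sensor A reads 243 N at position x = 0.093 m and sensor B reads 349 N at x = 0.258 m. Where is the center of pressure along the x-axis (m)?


COP_x = (F1*x1 + F2*x2) / (F1 + F2)
COP_x = (243*0.093 + 349*0.258) / (243 + 349)
Numerator = 112.6410
Denominator = 592
COP_x = 0.1903


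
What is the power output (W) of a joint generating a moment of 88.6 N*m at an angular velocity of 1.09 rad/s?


P = M * omega
P = 88.6 * 1.09
P = 96.5740


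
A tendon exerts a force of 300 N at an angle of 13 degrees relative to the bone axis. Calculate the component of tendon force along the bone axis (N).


F_eff = F_tendon * cos(theta)
theta = 13 deg = 0.2269 rad
cos(theta) = 0.9744
F_eff = 300 * 0.9744
F_eff = 292.3110


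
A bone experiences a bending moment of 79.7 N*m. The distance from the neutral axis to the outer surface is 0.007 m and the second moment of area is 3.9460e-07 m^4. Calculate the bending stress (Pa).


sigma = M * c / I
sigma = 79.7 * 0.007 / 3.9460e-07
M * c = 0.5579
sigma = 1.4138e+06


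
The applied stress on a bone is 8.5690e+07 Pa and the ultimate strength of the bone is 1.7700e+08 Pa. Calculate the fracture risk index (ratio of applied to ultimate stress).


FRI = applied / ultimate
FRI = 8.5690e+07 / 1.7700e+08
FRI = 0.4841


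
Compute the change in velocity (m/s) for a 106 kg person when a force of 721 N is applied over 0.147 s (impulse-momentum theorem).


J = F * dt = 721 * 0.147 = 105.9870 N*s
delta_v = J / m
delta_v = 105.9870 / 106
delta_v = 0.9999


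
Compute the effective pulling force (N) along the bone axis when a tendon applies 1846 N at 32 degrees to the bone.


F_eff = F_tendon * cos(theta)
theta = 32 deg = 0.5585 rad
cos(theta) = 0.8480
F_eff = 1846 * 0.8480
F_eff = 1565.4968


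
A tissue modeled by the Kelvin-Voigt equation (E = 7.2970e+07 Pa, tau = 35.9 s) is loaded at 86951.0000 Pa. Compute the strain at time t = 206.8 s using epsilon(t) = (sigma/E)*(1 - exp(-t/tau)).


epsilon(t) = (sigma/E) * (1 - exp(-t/tau))
sigma/E = 86951.0000 / 7.2970e+07 = 0.0012
exp(-t/tau) = exp(-206.8 / 35.9) = 0.0031
epsilon = 0.0012 * (1 - 0.0031)
epsilon = 0.0012


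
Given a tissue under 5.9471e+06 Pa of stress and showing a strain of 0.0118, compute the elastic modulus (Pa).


E = stress / strain
E = 5.9471e+06 / 0.0118
E = 5.0399e+08


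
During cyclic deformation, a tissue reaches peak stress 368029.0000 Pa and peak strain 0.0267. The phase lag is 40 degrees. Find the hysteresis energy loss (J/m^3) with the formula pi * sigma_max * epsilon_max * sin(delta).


E_loss = pi * sigma_max * epsilon_max * sin(delta)
delta = 40 deg = 0.6981 rad
sin(delta) = 0.6428
E_loss = pi * 368029.0000 * 0.0267 * 0.6428
E_loss = 19843.1526


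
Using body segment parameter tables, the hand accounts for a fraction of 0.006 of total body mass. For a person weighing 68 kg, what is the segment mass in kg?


m_segment = body_mass * fraction
m_segment = 68 * 0.006
m_segment = 0.4080


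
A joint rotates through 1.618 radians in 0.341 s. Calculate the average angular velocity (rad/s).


omega = delta_theta / delta_t
omega = 1.618 / 0.341
omega = 4.7449


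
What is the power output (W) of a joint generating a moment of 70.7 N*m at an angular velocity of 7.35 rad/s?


P = M * omega
P = 70.7 * 7.35
P = 519.6450


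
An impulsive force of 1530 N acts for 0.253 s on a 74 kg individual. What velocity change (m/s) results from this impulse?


J = F * dt = 1530 * 0.253 = 387.0900 N*s
delta_v = J / m
delta_v = 387.0900 / 74
delta_v = 5.2309


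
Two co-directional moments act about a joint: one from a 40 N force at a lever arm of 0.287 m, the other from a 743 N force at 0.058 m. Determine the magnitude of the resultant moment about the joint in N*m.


M = F1 * d1 + F2 * d2
M = 40 * 0.287 + 743 * 0.058
M = 11.4800 + 43.0940
M = 54.5740


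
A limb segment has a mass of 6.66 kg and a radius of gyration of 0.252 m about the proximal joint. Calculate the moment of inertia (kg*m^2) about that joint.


I = m * k^2
I = 6.66 * 0.252^2
k^2 = 0.0635
I = 0.4229


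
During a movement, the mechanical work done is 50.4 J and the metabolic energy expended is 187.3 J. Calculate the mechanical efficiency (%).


eta = (W_mech / E_meta) * 100
eta = (50.4 / 187.3) * 100
ratio = 0.2691
eta = 26.9087


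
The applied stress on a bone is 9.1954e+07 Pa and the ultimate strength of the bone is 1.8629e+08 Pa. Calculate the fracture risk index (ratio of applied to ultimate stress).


FRI = applied / ultimate
FRI = 9.1954e+07 / 1.8629e+08
FRI = 0.4936


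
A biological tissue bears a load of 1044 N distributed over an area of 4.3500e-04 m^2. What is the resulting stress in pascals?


stress = F / A
stress = 1044 / 4.3500e-04
stress = 2.4000e+06


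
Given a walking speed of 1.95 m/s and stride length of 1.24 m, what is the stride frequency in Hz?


f = v / stride_length
f = 1.95 / 1.24
f = 1.5726


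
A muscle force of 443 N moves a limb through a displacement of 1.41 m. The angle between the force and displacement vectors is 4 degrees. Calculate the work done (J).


W = F * d * cos(theta)
theta = 4 deg = 0.0698 rad
cos(theta) = 0.9976
W = 443 * 1.41 * 0.9976
W = 623.1084


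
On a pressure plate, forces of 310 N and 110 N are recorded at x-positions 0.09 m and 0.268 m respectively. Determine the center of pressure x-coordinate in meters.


COP_x = (F1*x1 + F2*x2) / (F1 + F2)
COP_x = (310*0.09 + 110*0.268) / (310 + 110)
Numerator = 57.3800
Denominator = 420
COP_x = 0.1366


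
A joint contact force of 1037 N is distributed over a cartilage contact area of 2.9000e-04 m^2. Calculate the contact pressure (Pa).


P = F / A
P = 1037 / 2.9000e-04
P = 3.5759e+06


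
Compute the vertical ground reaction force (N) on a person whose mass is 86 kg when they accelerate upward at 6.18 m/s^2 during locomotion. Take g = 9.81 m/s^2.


GRF = m * (g + a)
GRF = 86 * (9.81 + 6.18)
GRF = 86 * 15.9900
GRF = 1375.1400


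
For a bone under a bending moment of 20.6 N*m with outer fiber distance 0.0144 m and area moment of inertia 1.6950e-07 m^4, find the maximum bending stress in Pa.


sigma = M * c / I
sigma = 20.6 * 0.0144 / 1.6950e-07
M * c = 0.2966
sigma = 1.7501e+06


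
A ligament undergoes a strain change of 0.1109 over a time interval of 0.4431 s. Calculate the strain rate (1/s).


strain_rate = delta_strain / delta_t
strain_rate = 0.1109 / 0.4431
strain_rate = 0.2503


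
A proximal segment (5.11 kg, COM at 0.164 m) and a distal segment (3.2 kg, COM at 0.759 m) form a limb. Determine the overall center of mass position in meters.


COM = (m1*x1 + m2*x2) / (m1 + m2)
COM = (5.11*0.164 + 3.2*0.759) / (5.11 + 3.2)
Numerator = 3.2668
Denominator = 8.3100
COM = 0.3931


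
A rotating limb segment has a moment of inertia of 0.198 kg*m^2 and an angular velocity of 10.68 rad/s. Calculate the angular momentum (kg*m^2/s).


L = I * omega
L = 0.198 * 10.68
L = 2.1146


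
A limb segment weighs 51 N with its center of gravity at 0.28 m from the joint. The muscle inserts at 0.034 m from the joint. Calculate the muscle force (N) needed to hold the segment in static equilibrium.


F_muscle = W * d_load / d_muscle
F_muscle = 51 * 0.28 / 0.034
Numerator = 14.2800
F_muscle = 420.0000


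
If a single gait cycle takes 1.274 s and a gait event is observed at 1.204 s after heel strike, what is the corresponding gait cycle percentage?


pct = (event_time / cycle_time) * 100
pct = (1.204 / 1.274) * 100
ratio = 0.9451
pct = 94.5055


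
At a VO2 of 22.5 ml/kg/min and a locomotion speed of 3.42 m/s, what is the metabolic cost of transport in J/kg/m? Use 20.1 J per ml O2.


Power per kg = VO2 * 20.1 / 60
Power per kg = 22.5 * 20.1 / 60 = 7.5375 W/kg
Cost = power_per_kg / speed
Cost = 7.5375 / 3.42
Cost = 2.2039


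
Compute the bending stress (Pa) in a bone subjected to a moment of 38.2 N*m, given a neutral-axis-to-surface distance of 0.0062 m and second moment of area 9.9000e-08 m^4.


sigma = M * c / I
sigma = 38.2 * 0.0062 / 9.9000e-08
M * c = 0.2368
sigma = 2.3923e+06


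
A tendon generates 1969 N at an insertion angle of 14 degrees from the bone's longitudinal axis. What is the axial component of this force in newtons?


F_eff = F_tendon * cos(theta)
theta = 14 deg = 0.2443 rad
cos(theta) = 0.9703
F_eff = 1969 * 0.9703
F_eff = 1910.5123


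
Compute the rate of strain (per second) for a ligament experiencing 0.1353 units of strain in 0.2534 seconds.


strain_rate = delta_strain / delta_t
strain_rate = 0.1353 / 0.2534
strain_rate = 0.5339


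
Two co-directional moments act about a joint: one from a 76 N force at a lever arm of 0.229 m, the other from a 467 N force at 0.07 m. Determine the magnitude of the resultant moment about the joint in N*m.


M = F1 * d1 + F2 * d2
M = 76 * 0.229 + 467 * 0.07
M = 17.4040 + 32.6900
M = 50.0940


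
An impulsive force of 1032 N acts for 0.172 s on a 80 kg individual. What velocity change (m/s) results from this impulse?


J = F * dt = 1032 * 0.172 = 177.5040 N*s
delta_v = J / m
delta_v = 177.5040 / 80
delta_v = 2.2188


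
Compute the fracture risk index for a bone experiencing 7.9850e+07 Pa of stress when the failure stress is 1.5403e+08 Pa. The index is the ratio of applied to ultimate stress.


FRI = applied / ultimate
FRI = 7.9850e+07 / 1.5403e+08
FRI = 0.5184


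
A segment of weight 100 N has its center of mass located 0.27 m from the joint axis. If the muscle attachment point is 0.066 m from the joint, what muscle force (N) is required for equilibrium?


F_muscle = W * d_load / d_muscle
F_muscle = 100 * 0.27 / 0.066
Numerator = 27.0000
F_muscle = 409.0909


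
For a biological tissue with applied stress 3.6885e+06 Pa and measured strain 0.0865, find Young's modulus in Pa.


E = stress / strain
E = 3.6885e+06 / 0.0865
E = 4.2642e+07


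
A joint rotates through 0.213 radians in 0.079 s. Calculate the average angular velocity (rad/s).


omega = delta_theta / delta_t
omega = 0.213 / 0.079
omega = 2.6962


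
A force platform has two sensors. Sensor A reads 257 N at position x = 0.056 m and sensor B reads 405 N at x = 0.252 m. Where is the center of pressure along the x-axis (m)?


COP_x = (F1*x1 + F2*x2) / (F1 + F2)
COP_x = (257*0.056 + 405*0.252) / (257 + 405)
Numerator = 116.4520
Denominator = 662
COP_x = 0.1759


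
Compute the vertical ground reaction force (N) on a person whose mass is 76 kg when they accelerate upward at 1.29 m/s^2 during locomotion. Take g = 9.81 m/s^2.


GRF = m * (g + a)
GRF = 76 * (9.81 + 1.29)
GRF = 76 * 11.1000
GRF = 843.6000


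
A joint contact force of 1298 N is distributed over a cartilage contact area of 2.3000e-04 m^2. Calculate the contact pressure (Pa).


P = F / A
P = 1298 / 2.3000e-04
P = 5.6435e+06


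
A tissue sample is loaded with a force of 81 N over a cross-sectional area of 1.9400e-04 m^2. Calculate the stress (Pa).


stress = F / A
stress = 81 / 1.9400e-04
stress = 417525.7732


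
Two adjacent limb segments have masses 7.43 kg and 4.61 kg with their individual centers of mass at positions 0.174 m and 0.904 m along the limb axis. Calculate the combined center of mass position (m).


COM = (m1*x1 + m2*x2) / (m1 + m2)
COM = (7.43*0.174 + 4.61*0.904) / (7.43 + 4.61)
Numerator = 5.4603
Denominator = 12.0400
COM = 0.4535


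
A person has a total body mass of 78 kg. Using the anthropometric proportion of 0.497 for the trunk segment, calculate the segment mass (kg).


m_segment = body_mass * fraction
m_segment = 78 * 0.497
m_segment = 38.7660


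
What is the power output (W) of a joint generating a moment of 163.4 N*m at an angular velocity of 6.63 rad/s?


P = M * omega
P = 163.4 * 6.63
P = 1083.3420


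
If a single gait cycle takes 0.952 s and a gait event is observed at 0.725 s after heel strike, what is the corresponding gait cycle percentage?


pct = (event_time / cycle_time) * 100
pct = (0.725 / 0.952) * 100
ratio = 0.7616
pct = 76.1555


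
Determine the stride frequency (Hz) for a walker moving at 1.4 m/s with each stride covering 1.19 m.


f = v / stride_length
f = 1.4 / 1.19
f = 1.1765


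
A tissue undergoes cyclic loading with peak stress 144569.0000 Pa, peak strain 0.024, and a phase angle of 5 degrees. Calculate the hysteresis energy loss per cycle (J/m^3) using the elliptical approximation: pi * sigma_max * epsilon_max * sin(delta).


E_loss = pi * sigma_max * epsilon_max * sin(delta)
delta = 5 deg = 0.0873 rad
sin(delta) = 0.0872
E_loss = pi * 144569.0000 * 0.024 * 0.0872
E_loss = 950.0190


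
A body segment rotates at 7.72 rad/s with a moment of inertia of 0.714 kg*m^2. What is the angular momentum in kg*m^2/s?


L = I * omega
L = 0.714 * 7.72
L = 5.5121


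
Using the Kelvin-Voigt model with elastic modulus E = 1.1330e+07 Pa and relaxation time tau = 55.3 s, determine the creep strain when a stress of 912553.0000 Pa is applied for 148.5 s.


epsilon(t) = (sigma/E) * (1 - exp(-t/tau))
sigma/E = 912553.0000 / 1.1330e+07 = 0.0805
exp(-t/tau) = exp(-148.5 / 55.3) = 0.0682
epsilon = 0.0805 * (1 - 0.0682)
epsilon = 0.0751


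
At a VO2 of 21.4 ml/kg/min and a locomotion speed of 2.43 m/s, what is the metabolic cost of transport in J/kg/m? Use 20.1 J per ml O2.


Power per kg = VO2 * 20.1 / 60
Power per kg = 21.4 * 20.1 / 60 = 7.1690 W/kg
Cost = power_per_kg / speed
Cost = 7.1690 / 2.43
Cost = 2.9502


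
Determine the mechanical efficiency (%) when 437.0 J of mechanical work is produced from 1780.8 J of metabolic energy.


eta = (W_mech / E_meta) * 100
eta = (437.0 / 1780.8) * 100
ratio = 0.2454
eta = 24.5395


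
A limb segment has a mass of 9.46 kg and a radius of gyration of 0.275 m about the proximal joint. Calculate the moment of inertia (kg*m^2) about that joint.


I = m * k^2
I = 9.46 * 0.275^2
k^2 = 0.0756
I = 0.7154


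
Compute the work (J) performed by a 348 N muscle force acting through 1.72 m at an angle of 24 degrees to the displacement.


W = F * d * cos(theta)
theta = 24 deg = 0.4189 rad
cos(theta) = 0.9135
W = 348 * 1.72 * 0.9135
W = 546.8118


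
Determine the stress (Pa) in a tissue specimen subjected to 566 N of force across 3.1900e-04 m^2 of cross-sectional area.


stress = F / A
stress = 566 / 3.1900e-04
stress = 1.7743e+06


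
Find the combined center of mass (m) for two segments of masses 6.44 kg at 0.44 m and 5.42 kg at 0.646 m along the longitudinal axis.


COM = (m1*x1 + m2*x2) / (m1 + m2)
COM = (6.44*0.44 + 5.42*0.646) / (6.44 + 5.42)
Numerator = 6.3349
Denominator = 11.8600
COM = 0.5341


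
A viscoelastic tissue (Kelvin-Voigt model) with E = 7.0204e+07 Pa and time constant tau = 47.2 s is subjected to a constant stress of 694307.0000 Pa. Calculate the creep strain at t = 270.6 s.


epsilon(t) = (sigma/E) * (1 - exp(-t/tau))
sigma/E = 694307.0000 / 7.0204e+07 = 0.0099
exp(-t/tau) = exp(-270.6 / 47.2) = 0.0032
epsilon = 0.0099 * (1 - 0.0032)
epsilon = 0.0099


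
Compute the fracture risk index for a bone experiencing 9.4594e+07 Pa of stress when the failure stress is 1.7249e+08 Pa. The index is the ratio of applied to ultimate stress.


FRI = applied / ultimate
FRI = 9.4594e+07 / 1.7249e+08
FRI = 0.5484


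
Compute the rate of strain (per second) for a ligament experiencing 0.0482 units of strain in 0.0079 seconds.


strain_rate = delta_strain / delta_t
strain_rate = 0.0482 / 0.0079
strain_rate = 6.1013


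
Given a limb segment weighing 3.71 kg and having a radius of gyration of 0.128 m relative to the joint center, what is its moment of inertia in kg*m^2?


I = m * k^2
I = 3.71 * 0.128^2
k^2 = 0.0164
I = 0.0608


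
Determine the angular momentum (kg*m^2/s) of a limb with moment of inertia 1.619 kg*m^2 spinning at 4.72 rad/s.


L = I * omega
L = 1.619 * 4.72
L = 7.6417


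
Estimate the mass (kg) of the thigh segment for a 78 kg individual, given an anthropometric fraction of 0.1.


m_segment = body_mass * fraction
m_segment = 78 * 0.1
m_segment = 7.8000


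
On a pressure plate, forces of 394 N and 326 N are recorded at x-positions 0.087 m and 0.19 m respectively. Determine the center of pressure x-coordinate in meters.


COP_x = (F1*x1 + F2*x2) / (F1 + F2)
COP_x = (394*0.087 + 326*0.19) / (394 + 326)
Numerator = 96.2180
Denominator = 720
COP_x = 0.1336


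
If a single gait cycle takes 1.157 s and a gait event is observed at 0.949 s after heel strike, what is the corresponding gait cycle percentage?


pct = (event_time / cycle_time) * 100
pct = (0.949 / 1.157) * 100
ratio = 0.8202
pct = 82.0225


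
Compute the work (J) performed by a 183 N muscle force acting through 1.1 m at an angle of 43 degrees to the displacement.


W = F * d * cos(theta)
theta = 43 deg = 0.7505 rad
cos(theta) = 0.7314
W = 183 * 1.1 * 0.7314
W = 147.2215


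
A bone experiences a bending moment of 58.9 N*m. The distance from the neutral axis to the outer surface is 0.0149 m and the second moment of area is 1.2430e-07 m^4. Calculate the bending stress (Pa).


sigma = M * c / I
sigma = 58.9 * 0.0149 / 1.2430e-07
M * c = 0.8776
sigma = 7.0604e+06


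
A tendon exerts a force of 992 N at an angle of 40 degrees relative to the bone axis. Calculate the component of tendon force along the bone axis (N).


F_eff = F_tendon * cos(theta)
theta = 40 deg = 0.6981 rad
cos(theta) = 0.7660
F_eff = 992 * 0.7660
F_eff = 759.9161


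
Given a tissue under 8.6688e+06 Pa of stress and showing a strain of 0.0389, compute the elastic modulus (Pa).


E = stress / strain
E = 8.6688e+06 / 0.0389
E = 2.2285e+08


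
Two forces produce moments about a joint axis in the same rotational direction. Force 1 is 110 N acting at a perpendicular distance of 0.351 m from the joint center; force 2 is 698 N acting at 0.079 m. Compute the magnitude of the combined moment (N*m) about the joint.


M = F1 * d1 + F2 * d2
M = 110 * 0.351 + 698 * 0.079
M = 38.6100 + 55.1420
M = 93.7520


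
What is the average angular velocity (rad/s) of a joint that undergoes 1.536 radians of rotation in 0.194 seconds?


omega = delta_theta / delta_t
omega = 1.536 / 0.194
omega = 7.9175


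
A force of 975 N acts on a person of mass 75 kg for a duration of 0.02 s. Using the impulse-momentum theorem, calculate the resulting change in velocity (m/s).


J = F * dt = 975 * 0.02 = 19.5000 N*s
delta_v = J / m
delta_v = 19.5000 / 75
delta_v = 0.2600


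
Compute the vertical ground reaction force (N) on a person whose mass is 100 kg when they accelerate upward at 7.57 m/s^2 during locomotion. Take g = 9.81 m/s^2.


GRF = m * (g + a)
GRF = 100 * (9.81 + 7.57)
GRF = 100 * 17.3800
GRF = 1738.0000


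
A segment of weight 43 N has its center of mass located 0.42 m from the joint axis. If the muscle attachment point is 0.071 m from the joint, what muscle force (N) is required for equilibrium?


F_muscle = W * d_load / d_muscle
F_muscle = 43 * 0.42 / 0.071
Numerator = 18.0600
F_muscle = 254.3662


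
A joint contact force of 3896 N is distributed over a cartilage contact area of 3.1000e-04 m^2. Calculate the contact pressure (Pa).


P = F / A
P = 3896 / 3.1000e-04
P = 1.2568e+07


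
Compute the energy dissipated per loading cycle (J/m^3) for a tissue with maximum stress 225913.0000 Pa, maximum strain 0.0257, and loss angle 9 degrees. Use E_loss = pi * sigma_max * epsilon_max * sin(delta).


E_loss = pi * sigma_max * epsilon_max * sin(delta)
delta = 9 deg = 0.1571 rad
sin(delta) = 0.1564
E_loss = pi * 225913.0000 * 0.0257 * 0.1564
E_loss = 2853.3606


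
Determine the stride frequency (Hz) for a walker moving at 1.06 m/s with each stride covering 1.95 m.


f = v / stride_length
f = 1.06 / 1.95
f = 0.5436


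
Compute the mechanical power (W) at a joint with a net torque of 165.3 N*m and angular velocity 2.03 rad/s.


P = M * omega
P = 165.3 * 2.03
P = 335.5590


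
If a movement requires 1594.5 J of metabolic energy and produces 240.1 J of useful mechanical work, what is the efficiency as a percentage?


eta = (W_mech / E_meta) * 100
eta = (240.1 / 1594.5) * 100
ratio = 0.1506
eta = 15.0580


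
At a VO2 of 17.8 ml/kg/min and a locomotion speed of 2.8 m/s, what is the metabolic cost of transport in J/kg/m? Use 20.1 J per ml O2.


Power per kg = VO2 * 20.1 / 60
Power per kg = 17.8 * 20.1 / 60 = 5.9630 W/kg
Cost = power_per_kg / speed
Cost = 5.9630 / 2.8
Cost = 2.1296


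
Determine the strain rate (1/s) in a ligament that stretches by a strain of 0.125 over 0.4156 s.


strain_rate = delta_strain / delta_t
strain_rate = 0.125 / 0.4156
strain_rate = 0.3008


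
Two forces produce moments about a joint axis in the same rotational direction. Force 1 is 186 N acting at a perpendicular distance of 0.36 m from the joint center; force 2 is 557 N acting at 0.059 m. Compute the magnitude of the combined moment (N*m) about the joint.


M = F1 * d1 + F2 * d2
M = 186 * 0.36 + 557 * 0.059
M = 66.9600 + 32.8630
M = 99.8230


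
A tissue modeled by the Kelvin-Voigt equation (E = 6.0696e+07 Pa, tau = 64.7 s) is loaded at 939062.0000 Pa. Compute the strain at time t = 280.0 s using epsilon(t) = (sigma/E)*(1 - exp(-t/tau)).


epsilon(t) = (sigma/E) * (1 - exp(-t/tau))
sigma/E = 939062.0000 / 6.0696e+07 = 0.0155
exp(-t/tau) = exp(-280.0 / 64.7) = 0.0132
epsilon = 0.0155 * (1 - 0.0132)
epsilon = 0.0153


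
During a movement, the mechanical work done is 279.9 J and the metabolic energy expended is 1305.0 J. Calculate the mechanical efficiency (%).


eta = (W_mech / E_meta) * 100
eta = (279.9 / 1305.0) * 100
ratio = 0.2145
eta = 21.4483


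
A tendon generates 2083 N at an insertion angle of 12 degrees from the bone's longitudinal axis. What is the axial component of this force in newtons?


F_eff = F_tendon * cos(theta)
theta = 12 deg = 0.2094 rad
cos(theta) = 0.9781
F_eff = 2083 * 0.9781
F_eff = 2037.4815


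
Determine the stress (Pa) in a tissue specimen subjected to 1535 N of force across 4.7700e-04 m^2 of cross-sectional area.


stress = F / A
stress = 1535 / 4.7700e-04
stress = 3.2180e+06


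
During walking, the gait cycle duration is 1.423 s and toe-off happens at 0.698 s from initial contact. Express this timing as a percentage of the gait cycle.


pct = (event_time / cycle_time) * 100
pct = (0.698 / 1.423) * 100
ratio = 0.4905
pct = 49.0513


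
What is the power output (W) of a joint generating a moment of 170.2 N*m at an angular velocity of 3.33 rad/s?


P = M * omega
P = 170.2 * 3.33
P = 566.7660


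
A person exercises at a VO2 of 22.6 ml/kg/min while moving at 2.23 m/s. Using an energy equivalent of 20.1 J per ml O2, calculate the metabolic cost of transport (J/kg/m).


Power per kg = VO2 * 20.1 / 60
Power per kg = 22.6 * 20.1 / 60 = 7.5710 W/kg
Cost = power_per_kg / speed
Cost = 7.5710 / 2.23
Cost = 3.3951


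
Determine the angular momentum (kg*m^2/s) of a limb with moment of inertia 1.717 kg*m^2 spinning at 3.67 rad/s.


L = I * omega
L = 1.717 * 3.67
L = 6.3014


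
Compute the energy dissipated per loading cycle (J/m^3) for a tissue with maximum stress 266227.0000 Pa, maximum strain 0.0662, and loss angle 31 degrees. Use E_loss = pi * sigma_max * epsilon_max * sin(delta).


E_loss = pi * sigma_max * epsilon_max * sin(delta)
delta = 31 deg = 0.5411 rad
sin(delta) = 0.5150
E_loss = pi * 266227.0000 * 0.0662 * 0.5150
E_loss = 28516.7019


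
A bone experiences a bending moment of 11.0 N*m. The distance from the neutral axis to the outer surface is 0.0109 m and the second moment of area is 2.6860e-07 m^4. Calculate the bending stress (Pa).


sigma = M * c / I
sigma = 11.0 * 0.0109 / 2.6860e-07
M * c = 0.1199
sigma = 446388.6821


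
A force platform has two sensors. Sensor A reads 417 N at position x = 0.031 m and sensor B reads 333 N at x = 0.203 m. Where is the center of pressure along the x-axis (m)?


COP_x = (F1*x1 + F2*x2) / (F1 + F2)
COP_x = (417*0.031 + 333*0.203) / (417 + 333)
Numerator = 80.5260
Denominator = 750
COP_x = 0.1074


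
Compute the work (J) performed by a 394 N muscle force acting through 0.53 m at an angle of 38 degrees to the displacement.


W = F * d * cos(theta)
theta = 38 deg = 0.6632 rad
cos(theta) = 0.7880
W = 394 * 0.53 * 0.7880
W = 164.5524


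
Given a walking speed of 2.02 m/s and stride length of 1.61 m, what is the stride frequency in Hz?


f = v / stride_length
f = 2.02 / 1.61
f = 1.2547


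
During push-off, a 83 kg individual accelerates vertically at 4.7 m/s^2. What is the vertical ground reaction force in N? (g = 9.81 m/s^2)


GRF = m * (g + a)
GRF = 83 * (9.81 + 4.7)
GRF = 83 * 14.5100
GRF = 1204.3300


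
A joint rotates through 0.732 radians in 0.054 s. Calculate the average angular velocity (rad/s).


omega = delta_theta / delta_t
omega = 0.732 / 0.054
omega = 13.5556


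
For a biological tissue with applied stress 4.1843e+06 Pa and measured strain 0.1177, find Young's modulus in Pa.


E = stress / strain
E = 4.1843e+06 / 0.1177
E = 3.5551e+07


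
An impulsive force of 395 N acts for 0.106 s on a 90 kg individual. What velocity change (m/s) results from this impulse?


J = F * dt = 395 * 0.106 = 41.8700 N*s
delta_v = J / m
delta_v = 41.8700 / 90
delta_v = 0.4652


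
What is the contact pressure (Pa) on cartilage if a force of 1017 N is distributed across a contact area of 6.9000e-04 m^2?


P = F / A
P = 1017 / 6.9000e-04
P = 1.4739e+06


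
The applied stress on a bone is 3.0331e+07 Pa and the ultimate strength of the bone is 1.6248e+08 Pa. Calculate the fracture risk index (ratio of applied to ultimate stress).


FRI = applied / ultimate
FRI = 3.0331e+07 / 1.6248e+08
FRI = 0.1867


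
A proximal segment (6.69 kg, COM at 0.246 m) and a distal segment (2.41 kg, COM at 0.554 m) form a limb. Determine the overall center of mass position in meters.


COM = (m1*x1 + m2*x2) / (m1 + m2)
COM = (6.69*0.246 + 2.41*0.554) / (6.69 + 2.41)
Numerator = 2.9809
Denominator = 9.1000
COM = 0.3276


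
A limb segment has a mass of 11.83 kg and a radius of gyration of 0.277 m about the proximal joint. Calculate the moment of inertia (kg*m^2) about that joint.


I = m * k^2
I = 11.83 * 0.277^2
k^2 = 0.0767
I = 0.9077


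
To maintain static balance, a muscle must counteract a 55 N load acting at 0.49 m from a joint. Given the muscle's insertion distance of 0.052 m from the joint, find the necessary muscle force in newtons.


F_muscle = W * d_load / d_muscle
F_muscle = 55 * 0.49 / 0.052
Numerator = 26.9500
F_muscle = 518.2692


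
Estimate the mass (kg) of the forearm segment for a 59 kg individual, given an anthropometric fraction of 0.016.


m_segment = body_mass * fraction
m_segment = 59 * 0.016
m_segment = 0.9440


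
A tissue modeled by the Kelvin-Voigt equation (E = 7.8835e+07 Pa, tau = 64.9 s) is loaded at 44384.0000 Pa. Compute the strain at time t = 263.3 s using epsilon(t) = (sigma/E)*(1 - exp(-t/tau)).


epsilon(t) = (sigma/E) * (1 - exp(-t/tau))
sigma/E = 44384.0000 / 7.8835e+07 = 5.6300e-04
exp(-t/tau) = exp(-263.3 / 64.9) = 0.0173
epsilon = 5.6300e-04 * (1 - 0.0173)
epsilon = 5.5326e-04


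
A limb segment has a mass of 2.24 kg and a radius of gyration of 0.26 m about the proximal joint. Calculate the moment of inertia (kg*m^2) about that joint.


I = m * k^2
I = 2.24 * 0.26^2
k^2 = 0.0676
I = 0.1514


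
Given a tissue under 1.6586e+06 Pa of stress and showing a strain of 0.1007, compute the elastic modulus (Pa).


E = stress / strain
E = 1.6586e+06 / 0.1007
E = 1.6471e+07


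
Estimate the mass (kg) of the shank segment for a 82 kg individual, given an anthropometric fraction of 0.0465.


m_segment = body_mass * fraction
m_segment = 82 * 0.0465
m_segment = 3.8130


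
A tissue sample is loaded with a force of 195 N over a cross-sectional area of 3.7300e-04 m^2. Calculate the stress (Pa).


stress = F / A
stress = 195 / 3.7300e-04
stress = 522788.2038


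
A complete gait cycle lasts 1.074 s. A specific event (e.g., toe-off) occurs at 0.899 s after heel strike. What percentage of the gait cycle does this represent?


pct = (event_time / cycle_time) * 100
pct = (0.899 / 1.074) * 100
ratio = 0.8371
pct = 83.7058


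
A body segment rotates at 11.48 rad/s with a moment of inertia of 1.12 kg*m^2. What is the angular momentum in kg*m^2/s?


L = I * omega
L = 1.12 * 11.48
L = 12.8576


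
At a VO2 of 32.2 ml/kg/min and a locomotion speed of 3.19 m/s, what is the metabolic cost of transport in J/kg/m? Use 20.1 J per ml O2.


Power per kg = VO2 * 20.1 / 60
Power per kg = 32.2 * 20.1 / 60 = 10.7870 W/kg
Cost = power_per_kg / speed
Cost = 10.7870 / 3.19
Cost = 3.3815
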